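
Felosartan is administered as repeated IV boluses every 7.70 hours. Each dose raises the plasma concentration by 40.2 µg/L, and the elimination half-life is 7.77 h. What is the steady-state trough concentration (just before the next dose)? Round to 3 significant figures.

40.7 µg/L

k = ln 2 / 7.77 = 0.08921 h⁻¹
Fraction remaining after one interval: e^(−kτ) = e^(−0.08921 × 7.70) = 0.5031
R = 1 / (1 − 0.5031) = 2.013
Css,max = 40.2 × 2.013 = 80.91 µg/L
Css,min = Css,max × e^(−kτ) = 80.91 × 0.5031 ≈ 40.7 µg/L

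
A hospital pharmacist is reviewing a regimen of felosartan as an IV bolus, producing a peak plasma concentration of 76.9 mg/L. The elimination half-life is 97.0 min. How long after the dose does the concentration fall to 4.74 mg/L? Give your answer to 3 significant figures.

390 minutes

k = ln 2 / 97.0 = 0.007146 min⁻¹
C(t) = C₀ e^(−kt)  ⇒  t = ln(C₀/C) / k
t = ln(76.9/4.74) / 0.007146 = 2.786 / 0.007146 ≈ 390 minutes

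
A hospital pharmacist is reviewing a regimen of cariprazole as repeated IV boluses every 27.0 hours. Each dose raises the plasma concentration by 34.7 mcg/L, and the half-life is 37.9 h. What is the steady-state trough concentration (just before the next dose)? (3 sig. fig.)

54.3 mcg/L

k = ln 2 / 37.9 = 0.01829 h⁻¹
Fraction remaining after one interval: e^(−kτ) = e^(−0.01829 × 27.0) = 0.6103
R = 1 / (1 − 0.6103) = 2.566
Css,max = 34.7 × 2.566 = 89.04 mcg/L
Css,min = Css,max × e^(−kτ) = 89.04 × 0.6103 ≈ 54.3 mcg/L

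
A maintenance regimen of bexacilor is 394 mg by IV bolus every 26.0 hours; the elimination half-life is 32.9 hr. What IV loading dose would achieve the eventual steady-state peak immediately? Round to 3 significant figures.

934 mg

k = ln 2 / 32.9 = 0.02107 hr⁻¹
Accumulation ratio R = 1 / (1 − e^(−kτ)) = 1 / (1 − e^(−0.02107×26.0)) = 1 / (1 − 0.5782) = 2.371
Loading dose = maintenance dose × R = 394 × 2.371 ≈ 934 mg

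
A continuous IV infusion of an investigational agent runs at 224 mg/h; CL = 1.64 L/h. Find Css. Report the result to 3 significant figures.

137 mg/L

Css = infusion rate / CL = 224 / 1.64 ≈ 137 mg/L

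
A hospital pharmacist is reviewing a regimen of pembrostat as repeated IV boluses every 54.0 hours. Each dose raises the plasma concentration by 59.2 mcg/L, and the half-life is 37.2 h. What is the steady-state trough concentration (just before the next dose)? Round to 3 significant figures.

34.1 mcg/L

k = ln 2 / 37.2 = 0.01863 h⁻¹
Fraction remaining after one interval: e^(−kτ) = e^(−0.01863 × 54.0) = 0.3656
R = 1 / (1 − 0.3656) = 1.576
Css,max = 59.2 × 1.576 = 93.32 mcg/L
Css,min = Css,max × e^(−kτ) = 93.32 × 0.3656 ≈ 34.1 mcg/L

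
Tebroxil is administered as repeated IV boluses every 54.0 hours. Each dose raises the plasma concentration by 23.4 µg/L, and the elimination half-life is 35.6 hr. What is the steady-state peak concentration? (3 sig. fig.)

36.0 µg/L

k = ln 2 / 35.6 = 0.01947 hr⁻¹
Fraction remaining after one interval: e^(−kτ) = e^(−0.01947 × 54.0) = 0.3494
R = 1 / (1 − 0.3494) = 1.537
Css,max = 23.4 × 1.537 ≈ 36.0 µg/L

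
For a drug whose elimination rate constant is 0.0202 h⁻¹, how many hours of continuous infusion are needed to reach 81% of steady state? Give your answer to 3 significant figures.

f = 1 − e^(−kt)  ⇒  t = −ln(1 − f) / k
t = −ln(1 − 0.81) / 0.02020 = 1.661 / 0.02020 ≈ 82.2 hours

82.2 hours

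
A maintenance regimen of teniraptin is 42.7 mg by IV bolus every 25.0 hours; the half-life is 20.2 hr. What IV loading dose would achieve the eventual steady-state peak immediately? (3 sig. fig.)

k = ln 2 / 20.2 = 0.03431 hr⁻¹
Accumulation ratio R = 1 / (1 − e^(−kτ)) = 1 / (1 − e^(−0.03431×25.0)) = 1 / (1 − 0.4241) = 1.736
Loading dose = maintenance dose × R = 42.7 × 1.736 ≈ 74.1 mg

74.1 mg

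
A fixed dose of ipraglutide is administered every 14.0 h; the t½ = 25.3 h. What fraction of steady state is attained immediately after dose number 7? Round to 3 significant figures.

0.932

k = ln 2 / 25.3 = 0.02740 h⁻¹
f_n = 1 − e^(−nkτ) = 1 − e^(−7 × 0.02740 × 14.0) = 1 − e^(−2.685) = 1 − 0.06823 ≈ 0.932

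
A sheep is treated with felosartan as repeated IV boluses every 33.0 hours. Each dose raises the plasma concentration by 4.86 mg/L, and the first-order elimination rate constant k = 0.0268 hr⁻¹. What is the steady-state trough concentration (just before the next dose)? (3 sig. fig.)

Fraction remaining after one interval: e^(−kτ) = e^(−0.02680 × 33.0) = 0.4130
R = 1 / (1 − 0.4130) = 1.703
Css,max = 4.86 × 1.703 = 8.279 mg/L
Css,min = Css,max × e^(−kτ) = 8.279 × 0.4130 ≈ 3.42 mg/L

3.42 mg/L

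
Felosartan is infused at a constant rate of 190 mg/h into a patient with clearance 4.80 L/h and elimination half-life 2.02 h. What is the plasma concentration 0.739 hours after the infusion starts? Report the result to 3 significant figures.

8.87 mg/L

Css = rate / CL = 190 / 4.80 = 39.58 mg/L
k = ln 2 / 2.02 = 0.3431 h⁻¹
C(t) = Css (1 − e^(−kt)) = 39.58 × (1 − e^(−0.2536)) = 39.58 × 0.2240 ≈ 8.87 mg/L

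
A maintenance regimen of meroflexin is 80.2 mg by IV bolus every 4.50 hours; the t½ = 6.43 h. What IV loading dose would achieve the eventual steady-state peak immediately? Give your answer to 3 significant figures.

k = ln 2 / 6.43 = 0.1078 h⁻¹
Accumulation ratio R = 1 / (1 − e^(−kτ)) = 1 / (1 − e^(−0.1078×4.50)) = 1 / (1 − 0.6156) = 2.602
Loading dose = maintenance dose × R = 80.2 × 2.602 ≈ 209 mg

209 mg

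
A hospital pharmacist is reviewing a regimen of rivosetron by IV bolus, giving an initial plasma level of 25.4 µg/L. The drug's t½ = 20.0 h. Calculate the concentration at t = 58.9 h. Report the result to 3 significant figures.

3.30 µg/L

k = ln 2 / 20.0 = 0.03466 h⁻¹
C(t) = C₀ e^(−kt) = 25.4 × e^(−0.03466 × 58.9) = 25.4 × e^(−2.041) = 25.4 × 0.1299 ≈ 3.30 µg/L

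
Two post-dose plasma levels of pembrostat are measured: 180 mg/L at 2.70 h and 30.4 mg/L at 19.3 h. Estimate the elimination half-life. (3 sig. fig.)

k = ln(C₁/C₂) / (t₂ − t₁) = ln(180/30.4) / (19.3 − 2.70)
  = 1.779 / 16.60 = 0.1071 h⁻¹
t½ = ln 2 / k = ln 2 / 0.1071 ≈ 6.47 hours

6.47 hours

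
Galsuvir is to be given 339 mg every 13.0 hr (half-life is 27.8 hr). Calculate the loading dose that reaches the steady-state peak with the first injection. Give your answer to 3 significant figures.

1220 mg

k = ln 2 / 27.8 = 0.02493 hr⁻¹
Accumulation ratio R = 1 / (1 − e^(−kτ)) = 1 / (1 − e^(−0.02493×13.0)) = 1 / (1 − 0.7232) = 3.612
Loading dose = maintenance dose × R = 339 × 3.612 ≈ 1220 mg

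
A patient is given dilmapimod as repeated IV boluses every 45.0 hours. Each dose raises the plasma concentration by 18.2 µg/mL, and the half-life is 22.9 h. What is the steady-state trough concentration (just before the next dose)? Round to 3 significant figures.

k = ln 2 / 22.9 = 0.03027 h⁻¹
Fraction remaining after one interval: e^(−kτ) = e^(−0.03027 × 45.0) = 0.2561
R = 1 / (1 − 0.2561) = 1.344
Css,max = 18.2 × 1.344 = 24.47 µg/mL
Css,min = Css,max × e^(−kτ) = 24.47 × 0.2561 ≈ 6.27 µg/mL

6.27 µg/mL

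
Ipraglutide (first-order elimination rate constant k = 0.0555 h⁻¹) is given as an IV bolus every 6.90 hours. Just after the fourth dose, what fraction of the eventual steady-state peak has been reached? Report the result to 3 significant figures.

0.784

f_n = 1 − e^(−nkτ) = 1 − e^(−4 × 0.05550 × 6.90) = 1 − e^(−1.532) = 1 − 0.2161 ≈ 0.784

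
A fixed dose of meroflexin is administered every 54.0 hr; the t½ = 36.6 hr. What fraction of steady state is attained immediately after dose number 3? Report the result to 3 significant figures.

0.953

k = ln 2 / 36.6 = 0.01894 hr⁻¹
f_n = 1 − e^(−nkτ) = 1 − e^(−3 × 0.01894 × 54.0) = 1 − e^(−3.068) = 1 − 0.04651 ≈ 0.953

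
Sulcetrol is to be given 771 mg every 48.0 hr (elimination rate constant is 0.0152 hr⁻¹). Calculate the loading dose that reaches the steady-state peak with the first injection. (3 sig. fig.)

1490 mg

Accumulation ratio R = 1 / (1 − e^(−kτ)) = 1 / (1 − e^(−0.01520×48.0)) = 1 / (1 − 0.4821) = 1.931
Loading dose = maintenance dose × R = 771 × 1.931 ≈ 1490 mg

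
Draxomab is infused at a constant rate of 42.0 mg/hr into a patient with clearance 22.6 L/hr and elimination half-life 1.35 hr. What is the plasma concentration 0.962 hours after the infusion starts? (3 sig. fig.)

Css = rate / CL = 42.0 / 22.6 = 1.858 µg/mL
k = ln 2 / 1.35 = 0.5134 hr⁻¹
C(t) = Css (1 − e^(−kt)) = 1.858 × (1 − e^(−0.4939)) = 1.858 × 0.3898 ≈ 0.724 µg/mL

0.724 µg/mL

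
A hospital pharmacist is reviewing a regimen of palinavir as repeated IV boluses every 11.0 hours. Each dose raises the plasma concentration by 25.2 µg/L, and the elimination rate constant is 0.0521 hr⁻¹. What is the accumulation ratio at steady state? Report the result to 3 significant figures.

Fraction remaining after one interval: e^(−kτ) = e^(−0.05210 × 11.0) = 0.5638
R = 1 / (1 − 0.5638) = 1 / 0.4362 ≈ 2.29

2.29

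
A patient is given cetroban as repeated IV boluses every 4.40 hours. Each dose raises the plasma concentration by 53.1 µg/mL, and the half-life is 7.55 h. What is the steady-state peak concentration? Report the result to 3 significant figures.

160 µg/mL

k = ln 2 / 7.55 = 0.09181 h⁻¹
Fraction remaining after one interval: e^(−kτ) = e^(−0.09181 × 4.40) = 0.6677
R = 1 / (1 − 0.6677) = 3.009
Css,max = 53.1 × 3.009 ≈ 160 µg/mL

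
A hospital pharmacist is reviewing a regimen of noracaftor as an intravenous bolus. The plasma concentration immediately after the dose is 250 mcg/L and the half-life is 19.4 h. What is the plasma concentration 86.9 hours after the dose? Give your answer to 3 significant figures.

11.2 mcg/L

k = ln 2 / 19.4 = 0.03573 h⁻¹
C(t) = C₀ e^(−kt) = 250 × e^(−0.03573 × 86.9) = 250 × e^(−3.105) = 250 × 0.04483 ≈ 11.2 mcg/L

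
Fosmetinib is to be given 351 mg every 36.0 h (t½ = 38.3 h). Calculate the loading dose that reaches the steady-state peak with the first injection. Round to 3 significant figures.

733 mg

k = ln 2 / 38.3 = 0.01810 h⁻¹
Accumulation ratio R = 1 / (1 − e^(−kτ)) = 1 / (1 − e^(−0.01810×36.0)) = 1 / (1 − 0.5213) = 2.089
Loading dose = maintenance dose × R = 351 × 2.089 ≈ 733 mg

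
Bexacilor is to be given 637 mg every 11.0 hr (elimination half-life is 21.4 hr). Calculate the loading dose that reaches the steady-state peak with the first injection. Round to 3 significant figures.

2130 mg

k = ln 2 / 21.4 = 0.03239 hr⁻¹
Accumulation ratio R = 1 / (1 − e^(−kτ)) = 1 / (1 − e^(−0.03239×11.0)) = 1 / (1 − 0.7003) = 3.336
Loading dose = maintenance dose × R = 637 × 3.336 ≈ 2130 mg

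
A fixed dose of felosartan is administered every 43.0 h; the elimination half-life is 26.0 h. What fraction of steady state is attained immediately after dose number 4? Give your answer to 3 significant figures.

0.990

k = ln 2 / 26.0 = 0.02666 h⁻¹
f_n = 1 − e^(−nkτ) = 1 − e^(−4 × 0.02666 × 43.0) = 1 − e^(−4.585) = 1 − 0.01020 ≈ 0.990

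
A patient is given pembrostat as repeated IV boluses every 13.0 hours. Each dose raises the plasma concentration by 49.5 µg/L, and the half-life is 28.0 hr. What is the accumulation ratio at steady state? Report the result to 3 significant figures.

k = ln 2 / 28.0 = 0.02476 hr⁻¹
Fraction remaining after one interval: e^(−kτ) = e^(−0.02476 × 13.0) = 0.7248
R = 1 / (1 − 0.7248) = 1 / 0.2752 ≈ 3.63

3.63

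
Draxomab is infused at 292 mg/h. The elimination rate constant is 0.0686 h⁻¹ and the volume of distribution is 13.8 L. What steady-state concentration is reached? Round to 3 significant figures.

308 mg/L

CL = k · V = 0.0686 × 13.8 = 0.9467 L/h
Css = rate / CL = 292 / 0.9467 ≈ 308 mg/L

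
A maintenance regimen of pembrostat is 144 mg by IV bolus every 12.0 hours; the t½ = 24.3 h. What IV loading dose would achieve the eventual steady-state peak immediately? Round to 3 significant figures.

k = ln 2 / 24.3 = 0.02852 h⁻¹
Accumulation ratio R = 1 / (1 − e^(−kτ)) = 1 / (1 − e^(−0.02852×12.0)) = 1 / (1 − 0.7101) = 3.450
Loading dose = maintenance dose × R = 144 × 3.450 ≈ 497 mg

497 mg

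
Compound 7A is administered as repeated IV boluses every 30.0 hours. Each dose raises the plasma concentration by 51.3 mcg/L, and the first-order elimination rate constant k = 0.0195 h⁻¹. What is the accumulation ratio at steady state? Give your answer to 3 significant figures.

Fraction remaining after one interval: e^(−kτ) = e^(−0.01950 × 30.0) = 0.5571
R = 1 / (1 − 0.5571) = 1 / 0.4429 ≈ 2.26

2.26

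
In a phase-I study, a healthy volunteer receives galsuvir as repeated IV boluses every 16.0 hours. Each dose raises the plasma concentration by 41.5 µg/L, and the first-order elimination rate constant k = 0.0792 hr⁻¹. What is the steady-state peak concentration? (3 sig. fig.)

Fraction remaining after one interval: e^(−kτ) = e^(−0.07920 × 16.0) = 0.2816
R = 1 / (1 − 0.2816) = 1.392
Css,max = 41.5 × 1.392 ≈ 57.8 µg/L

57.8 µg/L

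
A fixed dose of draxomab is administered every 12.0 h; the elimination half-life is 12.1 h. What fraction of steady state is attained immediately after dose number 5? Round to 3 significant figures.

k = ln 2 / 12.1 = 0.05728 h⁻¹
f_n = 1 − e^(−nkτ) = 1 − e^(−5 × 0.05728 × 12.0) = 1 − e^(−3.437) = 1 − 0.03216 ≈ 0.968

0.968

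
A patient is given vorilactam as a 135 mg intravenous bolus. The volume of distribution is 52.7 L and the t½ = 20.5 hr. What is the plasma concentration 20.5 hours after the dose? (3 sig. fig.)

C₀ = dose / V = 135 / 52.7 = 2.562 µg/mL
k = ln 2 / 20.5 = 0.03381 hr⁻¹
C(t) = C₀ e^(−kt) = 2.562 × e^(−0.03381 × 20.5) = 2.562 × e^(−0.6931) = 2.562 × 0.5000 ≈ 1.28 µg/mL

1.28 µg/mL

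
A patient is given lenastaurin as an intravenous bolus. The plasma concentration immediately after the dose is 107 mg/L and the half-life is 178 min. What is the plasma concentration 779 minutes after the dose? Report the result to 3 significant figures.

k = ln 2 / 178 = 0.003894 min⁻¹
C(t) = C₀ e^(−kt) = 107 × e^(−0.003894 × 779) = 107 × e^(−3.033) = 107 × 0.04815 ≈ 5.15 mg/L

5.15 mg/L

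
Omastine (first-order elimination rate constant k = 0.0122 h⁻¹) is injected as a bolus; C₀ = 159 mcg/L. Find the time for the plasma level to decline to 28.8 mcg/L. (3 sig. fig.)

140 hours

C(t) = C₀ e^(−kt)  ⇒  t = ln(C₀/C) / k
t = ln(159/28.8) / 0.01220 = 1.709 / 0.01220 ≈ 140 hours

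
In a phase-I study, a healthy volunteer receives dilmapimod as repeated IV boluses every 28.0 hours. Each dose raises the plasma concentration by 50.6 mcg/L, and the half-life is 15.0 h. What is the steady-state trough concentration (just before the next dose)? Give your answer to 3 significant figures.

k = ln 2 / 15.0 = 0.04621 h⁻¹
Fraction remaining after one interval: e^(−kτ) = e^(−0.04621 × 28.0) = 0.2742
R = 1 / (1 − 0.2742) = 1.378
Css,max = 50.6 × 1.378 = 69.72 mcg/L
Css,min = Css,max × e^(−kτ) = 69.72 × 0.2742 ≈ 19.1 mcg/L

19.1 mcg/L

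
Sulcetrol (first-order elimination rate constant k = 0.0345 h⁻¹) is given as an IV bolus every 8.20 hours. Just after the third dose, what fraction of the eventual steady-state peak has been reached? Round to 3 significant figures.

0.572

f_n = 1 − e^(−nkτ) = 1 − e^(−3 × 0.03450 × 8.20) = 1 − e^(−0.8487) = 1 − 0.4280 ≈ 0.572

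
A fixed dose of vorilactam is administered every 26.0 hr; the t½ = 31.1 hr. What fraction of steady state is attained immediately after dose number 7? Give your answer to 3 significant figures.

0.983

k = ln 2 / 31.1 = 0.02229 hr⁻¹
f_n = 1 − e^(−nkτ) = 1 − e^(−7 × 0.02229 × 26.0) = 1 − e^(−4.056) = 1 − 0.01731 ≈ 0.983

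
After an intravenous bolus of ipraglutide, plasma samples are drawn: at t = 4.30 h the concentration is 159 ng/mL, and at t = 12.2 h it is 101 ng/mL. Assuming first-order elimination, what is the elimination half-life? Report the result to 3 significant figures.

k = ln(C₁/C₂) / (t₂ − t₁) = ln(159/101) / (12.2 − 4.30)
  = 0.4538 / 7.900 = 0.05744 h⁻¹
t½ = ln 2 / k = ln 2 / 0.05744 ≈ 12.1 hours

12.1 hours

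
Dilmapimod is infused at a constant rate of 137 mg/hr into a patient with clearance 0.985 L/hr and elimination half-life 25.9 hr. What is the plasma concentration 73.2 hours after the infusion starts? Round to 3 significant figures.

Css = rate / CL = 137 / 0.985 = 139.1 µg/mL
k = ln 2 / 25.9 = 0.02676 hr⁻¹
C(t) = Css (1 − e^(−kt)) = 139.1 × (1 − e^(−1.959)) = 139.1 × 0.8590 ≈ 119 µg/mL

119 µg/mL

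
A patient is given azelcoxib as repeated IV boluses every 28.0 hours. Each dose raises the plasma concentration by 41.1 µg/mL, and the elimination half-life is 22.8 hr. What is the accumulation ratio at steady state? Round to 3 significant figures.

k = ln 2 / 22.8 = 0.03040 hr⁻¹
Fraction remaining after one interval: e^(−kτ) = e^(−0.03040 × 28.0) = 0.4269
R = 1 / (1 − 0.4269) = 1 / 0.5731 ≈ 1.74

1.74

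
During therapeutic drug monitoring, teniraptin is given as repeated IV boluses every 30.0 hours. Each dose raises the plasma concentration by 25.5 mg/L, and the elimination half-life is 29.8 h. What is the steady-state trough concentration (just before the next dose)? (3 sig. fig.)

25.3 mg/L

k = ln 2 / 29.8 = 0.02326 h⁻¹
Fraction remaining after one interval: e^(−kτ) = e^(−0.02326 × 30.0) = 0.4977
R = 1 / (1 − 0.4977) = 1.991
Css,max = 25.5 × 1.991 = 50.76 mg/L
Css,min = Css,max × e^(−kτ) = 50.76 × 0.4977 ≈ 25.3 mg/L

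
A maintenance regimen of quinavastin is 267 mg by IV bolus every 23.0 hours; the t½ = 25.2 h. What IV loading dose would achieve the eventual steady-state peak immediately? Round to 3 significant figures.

570 mg

k = ln 2 / 25.2 = 0.02751 h⁻¹
Accumulation ratio R = 1 / (1 − e^(−kτ)) = 1 / (1 − e^(−0.02751×23.0)) = 1 / (1 − 0.5312) = 2.133
Loading dose = maintenance dose × R = 267 × 2.133 ≈ 570 mg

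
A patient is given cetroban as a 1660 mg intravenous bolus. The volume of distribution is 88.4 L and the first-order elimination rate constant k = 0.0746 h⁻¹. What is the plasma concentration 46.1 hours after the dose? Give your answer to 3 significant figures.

C₀ = dose / V = 1660 / 88.4 = 18.78 mg/L
C(t) = C₀ e^(−kt) = 18.78 × e^(−0.07460 × 46.1) = 18.78 × e^(−3.439) = 18.78 × 0.03209 ≈ 0.603 mg/L

0.603 mg/L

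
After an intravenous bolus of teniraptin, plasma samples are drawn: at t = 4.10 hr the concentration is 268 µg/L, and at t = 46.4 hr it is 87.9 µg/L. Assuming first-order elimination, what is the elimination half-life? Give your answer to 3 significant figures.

k = ln(C₁/C₂) / (t₂ − t₁) = ln(268/87.9) / (46.4 − 4.10)
  = 1.115 / 42.30 = 0.02635 hr⁻¹
t½ = ln 2 / k = ln 2 / 0.02635 ≈ 26.3 hours

26.3 hours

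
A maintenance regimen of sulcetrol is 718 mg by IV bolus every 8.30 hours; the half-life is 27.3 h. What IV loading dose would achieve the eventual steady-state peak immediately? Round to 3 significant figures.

k = ln 2 / 27.3 = 0.02539 h⁻¹
Accumulation ratio R = 1 / (1 − e^(−kτ)) = 1 / (1 − e^(−0.02539×8.30)) = 1 / (1 − 0.8100) = 5.263
Loading dose = maintenance dose × R = 718 × 5.263 ≈ 3780 mg

3780 mg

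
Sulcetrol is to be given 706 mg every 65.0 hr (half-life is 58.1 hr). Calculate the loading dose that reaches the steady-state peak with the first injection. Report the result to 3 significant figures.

1310 mg

k = ln 2 / 58.1 = 0.01193 hr⁻¹
Accumulation ratio R = 1 / (1 − e^(−kτ)) = 1 / (1 − e^(−0.01193×65.0)) = 1 / (1 − 0.4605) = 1.854
Loading dose = maintenance dose × R = 706 × 1.854 ≈ 1310 mg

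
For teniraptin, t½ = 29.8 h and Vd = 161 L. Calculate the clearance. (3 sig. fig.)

k = ln 2 / t½ = ln 2 / 29.8 = 0.02326 h⁻¹
CL = k · V = 0.02326 × 161 ≈ 3.74 L/h

3.74 L/h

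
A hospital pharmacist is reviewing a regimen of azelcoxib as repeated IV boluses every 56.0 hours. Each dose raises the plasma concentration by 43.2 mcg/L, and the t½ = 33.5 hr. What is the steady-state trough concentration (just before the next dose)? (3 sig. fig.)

19.8 mcg/L

k = ln 2 / 33.5 = 0.02069 hr⁻¹
Fraction remaining after one interval: e^(−kτ) = e^(−0.02069 × 56.0) = 0.3139
R = 1 / (1 − 0.3139) = 1.458
Css,max = 43.2 × 1.458 = 62.96 mcg/L
Css,min = Css,max × e^(−kτ) = 62.96 × 0.3139 ≈ 19.8 mcg/L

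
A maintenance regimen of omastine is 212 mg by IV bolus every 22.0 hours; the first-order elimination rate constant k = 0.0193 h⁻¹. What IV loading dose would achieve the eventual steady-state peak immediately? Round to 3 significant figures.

Accumulation ratio R = 1 / (1 − e^(−kτ)) = 1 / (1 − e^(−0.01930×22.0)) = 1 / (1 − 0.6540) = 2.890
Loading dose = maintenance dose × R = 212 × 2.890 ≈ 613 mg

613 mg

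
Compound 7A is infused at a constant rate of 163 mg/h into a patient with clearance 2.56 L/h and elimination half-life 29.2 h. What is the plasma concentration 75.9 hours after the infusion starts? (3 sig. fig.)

Css = rate / CL = 163 / 2.56 = 63.67 µg/mL
k = ln 2 / 29.2 = 0.02374 h⁻¹
C(t) = Css (1 − e^(−kt)) = 63.67 × (1 − e^(−1.802)) = 63.67 × 0.8350 ≈ 53.2 µg/mL

53.2 µg/mL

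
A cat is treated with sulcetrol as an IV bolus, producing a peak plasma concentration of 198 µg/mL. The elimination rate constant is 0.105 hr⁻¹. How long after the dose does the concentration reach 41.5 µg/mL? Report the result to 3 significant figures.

14.9 hours

C(t) = C₀ e^(−kt)  ⇒  t = ln(C₀/C) / k
t = ln(198/41.5) / 0.1050 = 1.563 / 0.1050 ≈ 14.9 hours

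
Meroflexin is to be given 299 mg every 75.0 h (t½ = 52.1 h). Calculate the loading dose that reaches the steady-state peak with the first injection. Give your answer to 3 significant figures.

474 mg

k = ln 2 / 52.1 = 0.01330 h⁻¹
Accumulation ratio R = 1 / (1 − e^(−kτ)) = 1 / (1 − e^(−0.01330×75.0)) = 1 / (1 − 0.3687) = 1.584
Loading dose = maintenance dose × R = 299 × 1.584 ≈ 474 mg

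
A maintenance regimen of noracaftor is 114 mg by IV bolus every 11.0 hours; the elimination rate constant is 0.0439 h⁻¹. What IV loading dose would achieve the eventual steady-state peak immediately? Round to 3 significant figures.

Accumulation ratio R = 1 / (1 − e^(−kτ)) = 1 / (1 − e^(−0.04390×11.0)) = 1 / (1 − 0.6170) = 2.611
Loading dose = maintenance dose × R = 114 × 2.611 ≈ 298 mg

298 mg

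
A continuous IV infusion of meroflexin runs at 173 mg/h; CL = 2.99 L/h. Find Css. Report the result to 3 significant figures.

Css = infusion rate / CL = 173 / 2.99 ≈ 57.9 mg/L

57.9 mg/L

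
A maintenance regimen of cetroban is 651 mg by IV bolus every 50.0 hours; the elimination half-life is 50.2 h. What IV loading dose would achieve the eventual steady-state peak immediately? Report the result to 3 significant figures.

1310 mg

k = ln 2 / 50.2 = 0.01381 h⁻¹
Accumulation ratio R = 1 / (1 − e^(−kτ)) = 1 / (1 − e^(−0.01381×50.0)) = 1 / (1 − 0.5014) = 2.006
Loading dose = maintenance dose × R = 651 × 2.006 ≈ 1310 mg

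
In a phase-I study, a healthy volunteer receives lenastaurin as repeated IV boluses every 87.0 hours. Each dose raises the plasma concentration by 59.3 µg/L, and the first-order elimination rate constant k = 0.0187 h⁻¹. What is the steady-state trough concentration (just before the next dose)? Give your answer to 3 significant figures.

Fraction remaining after one interval: e^(−kτ) = e^(−0.01870 × 87.0) = 0.1965
R = 1 / (1 − 0.1965) = 1.245
Css,max = 59.3 × 1.245 = 73.81 µg/L
Css,min = Css,max × e^(−kτ) = 73.81 × 0.1965 ≈ 14.5 µg/L

14.5 µg/L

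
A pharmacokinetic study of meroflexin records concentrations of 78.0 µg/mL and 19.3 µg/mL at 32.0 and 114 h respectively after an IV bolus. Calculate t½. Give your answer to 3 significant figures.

40.7 hours

k = ln(C₁/C₂) / (t₂ − t₁) = ln(78.0/19.3) / (114 − 32.0)
  = 1.397 / 82.00 = 0.01703 h⁻¹
t½ = ln 2 / k = ln 2 / 0.01703 ≈ 40.7 hours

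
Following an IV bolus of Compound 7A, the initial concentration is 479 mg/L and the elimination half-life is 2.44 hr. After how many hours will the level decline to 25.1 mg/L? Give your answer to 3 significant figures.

10.4 hours

k = ln 2 / 2.44 = 0.2841 hr⁻¹
C(t) = C₀ e^(−kt)  ⇒  t = ln(C₀/C) / k
t = ln(479/25.1) / 0.2841 = 2.949 / 0.2841 ≈ 10.4 hours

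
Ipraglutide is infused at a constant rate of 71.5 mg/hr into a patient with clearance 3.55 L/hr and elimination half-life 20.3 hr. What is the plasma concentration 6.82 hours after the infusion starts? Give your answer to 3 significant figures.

4.18 µg/mL

Css = rate / CL = 71.5 / 3.55 = 20.14 µg/mL
k = ln 2 / 20.3 = 0.03415 hr⁻¹
C(t) = Css (1 − e^(−kt)) = 20.14 × (1 − e^(−0.2329)) = 20.14 × 0.2077 ≈ 4.18 µg/mL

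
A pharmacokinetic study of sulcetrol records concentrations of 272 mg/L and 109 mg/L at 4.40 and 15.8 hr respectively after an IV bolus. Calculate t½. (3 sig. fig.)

8.64 hours

k = ln(C₁/C₂) / (t₂ − t₁) = ln(272/109) / (15.8 − 4.40)
  = 0.9145 / 11.40 = 0.08022 hr⁻¹
t½ = ln 2 / k = ln 2 / 0.08022 ≈ 8.64 hours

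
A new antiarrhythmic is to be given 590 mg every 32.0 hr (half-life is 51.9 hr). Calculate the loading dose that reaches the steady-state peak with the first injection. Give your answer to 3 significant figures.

1700 mg

k = ln 2 / 51.9 = 0.01336 hr⁻¹
Accumulation ratio R = 1 / (1 − e^(−kτ)) = 1 / (1 − e^(−0.01336×32.0)) = 1 / (1 − 0.6522) = 2.875
Loading dose = maintenance dose × R = 590 × 2.875 ≈ 1700 mg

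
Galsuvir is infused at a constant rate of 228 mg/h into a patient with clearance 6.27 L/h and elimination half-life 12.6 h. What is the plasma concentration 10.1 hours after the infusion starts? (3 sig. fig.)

15.5 mg/L

Css = rate / CL = 228 / 6.27 = 36.36 mg/L
k = ln 2 / 12.6 = 0.05501 h⁻¹
C(t) = Css (1 − e^(−kt)) = 36.36 × (1 − e^(−0.5556)) = 36.36 × 0.4263 ≈ 15.5 mg/L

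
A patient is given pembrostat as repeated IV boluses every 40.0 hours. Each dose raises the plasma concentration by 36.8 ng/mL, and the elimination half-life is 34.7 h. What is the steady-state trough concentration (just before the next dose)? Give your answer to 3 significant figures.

30.1 ng/mL

k = ln 2 / 34.7 = 0.01998 h⁻¹
Fraction remaining after one interval: e^(−kτ) = e^(−0.01998 × 40.0) = 0.4498
R = 1 / (1 − 0.4498) = 1.817
Css,max = 36.8 × 1.817 = 66.88 ng/mL
Css,min = Css,max × e^(−kτ) = 66.88 × 0.4498 ≈ 30.1 ng/mL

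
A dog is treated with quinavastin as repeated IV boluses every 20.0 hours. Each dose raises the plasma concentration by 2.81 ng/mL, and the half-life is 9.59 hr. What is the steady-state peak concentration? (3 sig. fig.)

k = ln 2 / 9.59 = 0.07228 hr⁻¹
Fraction remaining after one interval: e^(−kτ) = e^(−0.07228 × 20.0) = 0.2356
R = 1 / (1 − 0.2356) = 1.308
Css,max = 2.81 × 1.308 ≈ 3.68 ng/mL

3.68 ng/mL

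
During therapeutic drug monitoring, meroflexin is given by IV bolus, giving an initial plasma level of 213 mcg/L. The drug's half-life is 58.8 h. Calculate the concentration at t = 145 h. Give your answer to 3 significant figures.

k = ln 2 / 58.8 = 0.01179 h⁻¹
C(t) = C₀ e^(−kt) = 213 × e^(−0.01179 × 145) = 213 × e^(−1.709) = 213 × 0.1810 ≈ 38.6 mcg/L

38.6 mcg/L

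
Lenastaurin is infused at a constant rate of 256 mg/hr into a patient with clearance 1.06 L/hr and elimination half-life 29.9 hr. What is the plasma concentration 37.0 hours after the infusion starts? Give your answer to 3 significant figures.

139 µg/mL

Css = rate / CL = 256 / 1.06 = 241.5 µg/mL
k = ln 2 / 29.9 = 0.02318 hr⁻¹
C(t) = Css (1 − e^(−kt)) = 241.5 × (1 − e^(−0.8577)) = 241.5 × 0.5759 ≈ 139 µg/mL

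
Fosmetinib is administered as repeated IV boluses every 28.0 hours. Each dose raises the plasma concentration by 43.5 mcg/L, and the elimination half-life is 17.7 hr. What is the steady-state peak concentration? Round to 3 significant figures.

65.3 mcg/L

k = ln 2 / 17.7 = 0.03916 hr⁻¹
Fraction remaining after one interval: e^(−kτ) = e^(−0.03916 × 28.0) = 0.3340
R = 1 / (1 − 0.3340) = 1.502
Css,max = 43.5 × 1.502 ≈ 65.3 mcg/L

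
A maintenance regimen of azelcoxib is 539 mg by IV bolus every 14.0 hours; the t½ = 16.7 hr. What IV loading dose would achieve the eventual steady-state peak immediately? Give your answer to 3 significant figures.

k = ln 2 / 16.7 = 0.04151 hr⁻¹
Accumulation ratio R = 1 / (1 − e^(−kτ)) = 1 / (1 − e^(−0.04151×14.0)) = 1 / (1 − 0.5593) = 2.269
Loading dose = maintenance dose × R = 539 × 2.269 ≈ 1220 mg

1220 mg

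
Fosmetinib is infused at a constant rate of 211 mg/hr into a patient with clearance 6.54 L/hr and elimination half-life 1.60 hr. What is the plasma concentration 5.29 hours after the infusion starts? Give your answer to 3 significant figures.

29.0 µg/mL

Css = rate / CL = 211 / 6.54 = 32.26 µg/mL
k = ln 2 / 1.60 = 0.4332 hr⁻¹
C(t) = Css (1 − e^(−kt)) = 32.26 × (1 − e^(−2.292)) = 32.26 × 0.8989 ≈ 29.0 µg/mL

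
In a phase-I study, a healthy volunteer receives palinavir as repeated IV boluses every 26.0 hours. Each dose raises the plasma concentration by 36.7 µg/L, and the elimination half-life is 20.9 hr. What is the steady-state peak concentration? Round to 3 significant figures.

63.5 µg/L

k = ln 2 / 20.9 = 0.03316 hr⁻¹
Fraction remaining after one interval: e^(−kτ) = e^(−0.03316 × 26.0) = 0.4222
R = 1 / (1 − 0.4222) = 1.731
Css,max = 36.7 × 1.731 ≈ 63.5 µg/L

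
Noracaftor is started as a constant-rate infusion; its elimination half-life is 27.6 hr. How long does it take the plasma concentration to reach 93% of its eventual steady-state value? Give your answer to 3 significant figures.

106 hours

k = ln 2 / 27.6 = 0.02511 hr⁻¹
f = 1 − e^(−kt)  ⇒  t = −ln(1 − f) / k
t = −ln(1 − 0.93) / 0.02511 = 2.659 / 0.02511 ≈ 106 hours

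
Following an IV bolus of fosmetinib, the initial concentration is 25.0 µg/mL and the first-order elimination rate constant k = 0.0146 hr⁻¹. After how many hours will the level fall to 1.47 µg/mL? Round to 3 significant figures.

C(t) = C₀ e^(−kt)  ⇒  t = ln(C₀/C) / k
t = ln(25.0/1.47) / 0.01460 = 2.834 / 0.01460 ≈ 194 hours

194 hours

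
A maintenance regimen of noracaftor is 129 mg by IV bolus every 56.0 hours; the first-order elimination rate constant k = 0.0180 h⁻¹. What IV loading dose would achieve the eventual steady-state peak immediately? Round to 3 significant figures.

Accumulation ratio R = 1 / (1 − e^(−kτ)) = 1 / (1 − e^(−0.01800×56.0)) = 1 / (1 − 0.3649) = 1.575
Loading dose = maintenance dose × R = 129 × 1.575 ≈ 203 mg

203 mg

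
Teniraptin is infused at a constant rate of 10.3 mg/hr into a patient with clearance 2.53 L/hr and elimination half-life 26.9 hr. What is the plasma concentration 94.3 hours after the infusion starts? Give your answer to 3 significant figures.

3.71 µg/mL

Css = rate / CL = 10.3 / 2.53 = 4.071 µg/mL
k = ln 2 / 26.9 = 0.02577 hr⁻¹
C(t) = Css (1 − e^(−kt)) = 4.071 × (1 − e^(−2.430)) = 4.071 × 0.9120 ≈ 3.71 µg/mL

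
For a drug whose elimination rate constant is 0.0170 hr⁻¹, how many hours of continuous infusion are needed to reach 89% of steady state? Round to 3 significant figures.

130 hours

f = 1 − e^(−kt)  ⇒  t = −ln(1 − f) / k
t = −ln(1 − 0.89) / 0.01700 = 2.207 / 0.01700 ≈ 130 hours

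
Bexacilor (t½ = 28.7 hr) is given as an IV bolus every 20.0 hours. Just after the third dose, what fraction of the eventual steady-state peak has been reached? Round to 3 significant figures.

0.765

k = ln 2 / 28.7 = 0.02415 hr⁻¹
f_n = 1 − e^(−nkτ) = 1 − e^(−3 × 0.02415 × 20.0) = 1 − e^(−1.449) = 1 − 0.2348 ≈ 0.765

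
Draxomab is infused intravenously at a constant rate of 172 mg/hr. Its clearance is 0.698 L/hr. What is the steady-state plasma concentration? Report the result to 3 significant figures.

Css = infusion rate / CL = 172 / 0.698 ≈ 246 µg/mL

246 µg/mL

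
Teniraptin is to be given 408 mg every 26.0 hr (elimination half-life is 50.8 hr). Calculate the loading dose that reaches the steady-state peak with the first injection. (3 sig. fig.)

1370 mg

k = ln 2 / 50.8 = 0.01364 hr⁻¹
Accumulation ratio R = 1 / (1 − e^(−kτ)) = 1 / (1 − e^(−0.01364×26.0)) = 1 / (1 − 0.7013) = 3.348
Loading dose = maintenance dose × R = 408 × 3.348 ≈ 1370 mg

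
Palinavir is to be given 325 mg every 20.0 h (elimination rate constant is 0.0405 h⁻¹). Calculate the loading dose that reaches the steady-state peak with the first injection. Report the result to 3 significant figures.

585 mg

Accumulation ratio R = 1 / (1 − e^(−kτ)) = 1 / (1 − e^(−0.04050×20.0)) = 1 / (1 − 0.4449) = 1.801
Loading dose = maintenance dose × R = 325 × 1.801 ≈ 585 mg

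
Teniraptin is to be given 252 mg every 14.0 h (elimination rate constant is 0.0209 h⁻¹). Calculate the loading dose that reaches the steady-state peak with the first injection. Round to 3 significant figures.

993 mg

Accumulation ratio R = 1 / (1 − e^(−kτ)) = 1 / (1 − e^(−0.02090×14.0)) = 1 / (1 − 0.7463) = 3.942
Loading dose = maintenance dose × R = 252 × 3.942 ≈ 993 mg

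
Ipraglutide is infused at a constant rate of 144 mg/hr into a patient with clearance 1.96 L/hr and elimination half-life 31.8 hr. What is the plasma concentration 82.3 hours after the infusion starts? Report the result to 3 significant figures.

61.3 mg/L

Css = rate / CL = 144 / 1.96 = 73.47 mg/L
k = ln 2 / 31.8 = 0.02180 hr⁻¹
C(t) = Css (1 − e^(−kt)) = 73.47 × (1 − e^(−1.794)) = 73.47 × 0.8337 ≈ 61.3 mg/L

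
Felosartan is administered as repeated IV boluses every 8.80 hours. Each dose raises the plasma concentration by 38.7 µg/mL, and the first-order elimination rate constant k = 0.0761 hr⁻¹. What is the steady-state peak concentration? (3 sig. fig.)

Fraction remaining after one interval: e^(−kτ) = e^(−0.07610 × 8.80) = 0.5119
R = 1 / (1 − 0.5119) = 2.049
Css,max = 38.7 × 2.049 ≈ 79.3 µg/mL

79.3 µg/mL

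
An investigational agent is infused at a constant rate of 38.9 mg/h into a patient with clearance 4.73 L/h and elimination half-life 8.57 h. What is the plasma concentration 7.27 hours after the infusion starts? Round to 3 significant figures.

Css = rate / CL = 38.9 / 4.73 = 8.224 µg/mL
k = ln 2 / 8.57 = 0.08088 h⁻¹
C(t) = Css (1 − e^(−kt)) = 8.224 × (1 − e^(−0.5880)) = 8.224 × 0.4446 ≈ 3.66 µg/mL

3.66 µg/mL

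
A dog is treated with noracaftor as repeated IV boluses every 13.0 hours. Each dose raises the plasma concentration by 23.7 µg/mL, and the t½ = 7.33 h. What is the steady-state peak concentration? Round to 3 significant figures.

33.5 µg/mL

k = ln 2 / 7.33 = 0.09456 h⁻¹
Fraction remaining after one interval: e^(−kτ) = e^(−0.09456 × 13.0) = 0.2925
R = 1 / (1 − 0.2925) = 1.413
Css,max = 23.7 × 1.413 ≈ 33.5 µg/mL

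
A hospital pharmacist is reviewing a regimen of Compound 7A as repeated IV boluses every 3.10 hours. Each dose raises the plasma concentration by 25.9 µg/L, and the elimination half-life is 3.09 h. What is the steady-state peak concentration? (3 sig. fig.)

51.7 µg/L

k = ln 2 / 3.09 = 0.2243 h⁻¹
Fraction remaining after one interval: e^(−kτ) = e^(−0.2243 × 3.10) = 0.4989
R = 1 / (1 − 0.4989) = 1.996
Css,max = 25.9 × 1.996 ≈ 51.7 µg/L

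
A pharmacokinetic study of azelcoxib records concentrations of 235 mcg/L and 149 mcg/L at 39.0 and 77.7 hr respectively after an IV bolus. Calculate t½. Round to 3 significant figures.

58.9 hours

k = ln(C₁/C₂) / (t₂ − t₁) = ln(235/149) / (77.7 − 39.0)
  = 0.4556 / 38.70 = 0.01177 hr⁻¹
t½ = ln 2 / k = ln 2 / 0.01177 ≈ 58.9 hours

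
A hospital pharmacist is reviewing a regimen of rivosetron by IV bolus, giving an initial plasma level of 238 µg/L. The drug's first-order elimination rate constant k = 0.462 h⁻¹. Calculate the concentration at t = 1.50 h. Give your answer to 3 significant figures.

119 µg/L

C(t) = C₀ e^(−kt) = 238 × e^(−0.4620 × 1.50) = 238 × e^(−0.6930) = 238 × 0.5001 ≈ 119 µg/L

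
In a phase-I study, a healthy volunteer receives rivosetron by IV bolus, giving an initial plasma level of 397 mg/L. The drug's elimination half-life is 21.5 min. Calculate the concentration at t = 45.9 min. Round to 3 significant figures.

k = ln 2 / 21.5 = 0.03224 min⁻¹
C(t) = C₀ e^(−kt) = 397 × e^(−0.03224 × 45.9) = 397 × e^(−1.480) = 397 × 0.2277 ≈ 90.4 mg/L

90.4 mg/L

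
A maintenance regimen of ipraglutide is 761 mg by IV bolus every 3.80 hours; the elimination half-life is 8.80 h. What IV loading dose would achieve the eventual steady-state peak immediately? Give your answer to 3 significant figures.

2940 mg

k = ln 2 / 8.80 = 0.07877 h⁻¹
Accumulation ratio R = 1 / (1 − e^(−kτ)) = 1 / (1 − e^(−0.07877×3.80)) = 1 / (1 − 0.7413) = 3.866
Loading dose = maintenance dose × R = 761 × 3.866 ≈ 2940 mg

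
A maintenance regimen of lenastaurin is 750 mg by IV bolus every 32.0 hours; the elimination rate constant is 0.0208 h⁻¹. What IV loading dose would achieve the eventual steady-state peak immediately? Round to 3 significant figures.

1540 mg

Accumulation ratio R = 1 / (1 − e^(−kτ)) = 1 / (1 − e^(−0.02080×32.0)) = 1 / (1 − 0.5140) = 2.057
Loading dose = maintenance dose × R = 750 × 2.057 ≈ 1540 mg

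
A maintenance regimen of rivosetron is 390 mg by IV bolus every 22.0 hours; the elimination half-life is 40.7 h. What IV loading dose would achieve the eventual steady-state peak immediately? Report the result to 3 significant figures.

1250 mg

k = ln 2 / 40.7 = 0.01703 h⁻¹
Accumulation ratio R = 1 / (1 − e^(−kτ)) = 1 / (1 − e^(−0.01703×22.0)) = 1 / (1 − 0.6875) = 3.200
Loading dose = maintenance dose × R = 390 × 3.200 ≈ 1250 mg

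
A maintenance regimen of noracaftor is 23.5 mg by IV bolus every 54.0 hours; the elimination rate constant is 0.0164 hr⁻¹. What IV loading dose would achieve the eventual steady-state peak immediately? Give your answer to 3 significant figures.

40.0 mg

Accumulation ratio R = 1 / (1 − e^(−kτ)) = 1 / (1 − e^(−0.01640×54.0)) = 1 / (1 − 0.4125) = 1.702
Loading dose = maintenance dose × R = 23.5 × 1.702 ≈ 40.0 mg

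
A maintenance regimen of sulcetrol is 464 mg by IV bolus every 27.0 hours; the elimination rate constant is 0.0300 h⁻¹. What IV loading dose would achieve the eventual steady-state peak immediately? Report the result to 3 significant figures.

Accumulation ratio R = 1 / (1 − e^(−kτ)) = 1 / (1 − e^(−0.03000×27.0)) = 1 / (1 − 0.4449) = 1.801
Loading dose = maintenance dose × R = 464 × 1.801 ≈ 836 mg

836 mg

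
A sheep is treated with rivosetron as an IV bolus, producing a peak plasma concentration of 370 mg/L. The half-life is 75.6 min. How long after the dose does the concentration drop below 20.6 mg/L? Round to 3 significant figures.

315 minutes

k = ln 2 / 75.6 = 0.009169 min⁻¹
C(t) = C₀ e^(−kt)  ⇒  t = ln(C₀/C) / k
t = ln(370/20.6) / 0.009169 = 2.888 / 0.009169 ≈ 315 minutes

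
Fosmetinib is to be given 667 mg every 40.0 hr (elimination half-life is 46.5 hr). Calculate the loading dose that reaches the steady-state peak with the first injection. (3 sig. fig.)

k = ln 2 / 46.5 = 0.01491 hr⁻¹
Accumulation ratio R = 1 / (1 − e^(−kτ)) = 1 / (1 − e^(−0.01491×40.0)) = 1 / (1 − 0.5509) = 2.227
Loading dose = maintenance dose × R = 667 × 2.227 ≈ 1490 mg

1490 mg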